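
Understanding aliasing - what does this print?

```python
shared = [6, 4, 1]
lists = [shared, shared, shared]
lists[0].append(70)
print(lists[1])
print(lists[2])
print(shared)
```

Key concept: list of same reference.
Step by step:
`shared = [6, 4, 1]` → shared = [6, 4, 1]
`lists = [shared, shared, shared]` → lists = [[6, 4, 1], [6, 4, 1], [6, 4, 1]]
`lists[0].append(70)` → shared = [6, 4, 1, 70]; lists = [[6, 4, 1, 70], [6, 4, 1, 70], [6, 4, 1, 70]]
`print(lists[1])` → prints [6, 4, 1, 70]
`print(lists[2])` → prints [6, 4, 1, 70]
`print(shared)` → prints [6, 4, 1, 70]

Answer:
[6, 4, 1, 70]
[6, 4, 1, 70]
[6, 4, 1, 70]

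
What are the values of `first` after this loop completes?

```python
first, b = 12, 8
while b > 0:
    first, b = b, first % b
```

GCD of 12 and 8
`first` takes the values: 12 → 8 → 4

Answer: 4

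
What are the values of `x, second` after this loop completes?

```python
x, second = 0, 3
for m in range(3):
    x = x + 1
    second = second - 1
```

x goes 0→3, second goes 3→0
`x, second` takes the values: (0, 3) → (1, 3) → (1, 2) → (2, 2) → (2, 1) → (3, 1) → (3, 0)

Answer: 3, 0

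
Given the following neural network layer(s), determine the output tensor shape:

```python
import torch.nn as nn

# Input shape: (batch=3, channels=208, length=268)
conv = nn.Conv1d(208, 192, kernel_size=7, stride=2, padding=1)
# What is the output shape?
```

Input: (3, 208, 268) -> Output: (3, 192, 132)

Answer: (3, 192, 132)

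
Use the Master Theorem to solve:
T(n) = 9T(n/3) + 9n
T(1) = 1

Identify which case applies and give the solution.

a=9, b=3, f(n)=9n. log_3(9) = 2. Since c=1 < 2, Case 1 applies: T(n) = Θ(n^log_b(a)) = O(n^2).

Answer: O(n^2) - Case 1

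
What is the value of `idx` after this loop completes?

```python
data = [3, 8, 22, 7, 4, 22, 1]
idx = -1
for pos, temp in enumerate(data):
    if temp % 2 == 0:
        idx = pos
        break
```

First even number index in [3, 8, 22, 7, 4, 22, 1]
`idx` takes the values: -1 → 1

Answer: 1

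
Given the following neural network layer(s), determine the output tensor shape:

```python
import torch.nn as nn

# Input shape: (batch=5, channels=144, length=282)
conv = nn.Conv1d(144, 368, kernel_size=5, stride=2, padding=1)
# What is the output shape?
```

Input: (5, 144, 282) -> Output: (5, 368, 140)

Answer: (5, 368, 140)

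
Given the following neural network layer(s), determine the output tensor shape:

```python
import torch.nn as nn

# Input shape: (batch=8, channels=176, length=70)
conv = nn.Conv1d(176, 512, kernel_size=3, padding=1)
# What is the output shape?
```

Input: (8, 176, 70) -> Output: (8, 512, 70)

Answer: (8, 512, 70)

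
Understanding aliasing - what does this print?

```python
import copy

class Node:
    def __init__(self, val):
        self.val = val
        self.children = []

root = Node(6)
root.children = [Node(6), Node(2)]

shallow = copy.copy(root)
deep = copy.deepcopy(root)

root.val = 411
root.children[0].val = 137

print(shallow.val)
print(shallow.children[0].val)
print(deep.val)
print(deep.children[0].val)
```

Key concept: deep copy with custom objects.
Step by step:
`root = Node(6)` → root = Node(val=6, children=[])
`root.children = [Node(6), Node(2)]` → root = Node(val=6, children=[Node(val=6, children=[]), Node(val=2, children=[])])
`shallow = copy.copy(root)` → shallow = Node(val=6, children=[Node(val=6, children=[]), Node(val=2, children=[])])
`deep = copy.deepcopy(root)` → deep = Node(val=6, children=[Node(val=6, children=[]), Node(val=2, children=[])])
`root.val = 411` → root = Node(val=411, children=[Node(val=6, children=[]), Node(val=2, children=[])])
`root.children[0].val = 137` → root = Node(val=411, children=[Node(val=137, children=[]), Node(val=2, children=[])]); shallow = Node(val=6, children=[Node(val=137, children=[]), Node(val=2, children=[])])
`print(shallow.val)` → prints 6
`print(shallow.children[0].val)` → prints 137
`print(deep.val)` → prints 6
`print(deep.children[0].val)` → prints 6

Answer:
6
137
6
6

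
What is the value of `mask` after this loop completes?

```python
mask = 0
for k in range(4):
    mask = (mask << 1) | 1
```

Build 4 consecutive 1-bits: 0b1111
`mask` takes the values: 0 → 1 → 3 → 7 → 15

Answer: 15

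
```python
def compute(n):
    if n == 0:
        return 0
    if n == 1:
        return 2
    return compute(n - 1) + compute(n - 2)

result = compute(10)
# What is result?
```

Build up from base cases: compute(0)=0, compute(1)=2, compute(2)=2, compute(3)=4, compute(4)=6, compute(5)=10, compute(6)=16, ..., compute(10)=110

Answer: 110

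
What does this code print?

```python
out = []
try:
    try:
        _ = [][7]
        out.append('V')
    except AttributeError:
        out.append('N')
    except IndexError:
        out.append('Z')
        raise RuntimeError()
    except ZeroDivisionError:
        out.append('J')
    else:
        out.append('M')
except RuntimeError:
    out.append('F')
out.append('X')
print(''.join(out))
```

Execution trace: 'Z' (inner except IndexError) → 'F' (outer except RuntimeError) → 'X' (after the try/except). Output: ZFX

Answer: ZFX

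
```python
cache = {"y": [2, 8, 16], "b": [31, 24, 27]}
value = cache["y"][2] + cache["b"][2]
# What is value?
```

Trace:
`cache = {"y": [2, 8, 16], "b": [31, 24, 27]}` → cache = {'y': [2, 8, 16], 'b': [31, 24, 27]}
`value = cache["y"][2] + cache["b"][2]` → value = 43
So value = 43

Answer: 43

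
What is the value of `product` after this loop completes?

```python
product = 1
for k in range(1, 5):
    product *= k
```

4! = 24
`product` takes the values: 1 → 2 → 6 → 24

Answer: 24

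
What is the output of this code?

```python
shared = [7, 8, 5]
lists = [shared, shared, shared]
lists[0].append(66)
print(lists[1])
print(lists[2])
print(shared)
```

Key concept: list of same reference.
Step by step:
`shared = [7, 8, 5]` → shared = [7, 8, 5]
`lists = [shared, shared, shared]` → lists = [[7, 8, 5], [7, 8, 5], [7, 8, 5]]
`lists[0].append(66)` → shared = [7, 8, 5, 66]; lists = [[7, 8, 5, 66], [7, 8, 5, 66], [7, 8, 5, 66]]
`print(lists[1])` → prints [7, 8, 5, 66]
`print(lists[2])` → prints [7, 8, 5, 66]
`print(shared)` → prints [7, 8, 5, 66]

Answer:
[7, 8, 5, 66]
[7, 8, 5, 66]
[7, 8, 5, 66]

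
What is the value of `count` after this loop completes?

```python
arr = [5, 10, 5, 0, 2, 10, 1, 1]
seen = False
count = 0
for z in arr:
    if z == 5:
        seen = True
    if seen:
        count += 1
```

Count elements after first 5 in [5, 10, 5, 0, 2, 10, 1, 1]
`count` takes the values: 0 → 1 → 2 → 3 → 4 → 5 → 6 → 7 → 8

Answer: 8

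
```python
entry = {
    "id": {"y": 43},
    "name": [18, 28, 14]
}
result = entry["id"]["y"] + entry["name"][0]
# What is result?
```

Trace:
`entry = { ...` → entry = {'id': {'y': 43}, 'name': [18, 28, 14]}
`result = entry["id"]["y"] + entry["name"][0]` → result = 61
So result = 61

Answer: 61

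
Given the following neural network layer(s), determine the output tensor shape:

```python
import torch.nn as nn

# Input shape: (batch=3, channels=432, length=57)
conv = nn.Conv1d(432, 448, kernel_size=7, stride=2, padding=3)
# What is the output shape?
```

Input: (3, 432, 57) -> Output: (3, 448, 29)

Answer: (3, 448, 29)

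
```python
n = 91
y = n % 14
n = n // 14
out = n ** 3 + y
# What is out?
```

Trace:
`n = 91` → n = 91
`y = n % 14` → y = 7
`n = n // 14` → n = 6
`out = n ** 3 + y` → out = 223
So out = 223

Answer: 223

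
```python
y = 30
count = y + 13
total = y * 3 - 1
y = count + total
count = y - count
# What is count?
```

Trace:
`y = 30` → y = 30
`count = y + 13` → count = 43
`total = y * 3 - 1` → total = 89
`y = count + total` → y = 132
`count = y - count` → count = 89
So count = 89

Answer: 89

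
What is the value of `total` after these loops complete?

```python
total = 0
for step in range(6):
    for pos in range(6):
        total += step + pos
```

Sum of all step+pos for step,pos in 6x6
`total` takes the values: 0 → 1 → 3 → 6 → 10 → 15 → 16 → 18 → 21 → 25 → 30 → 36 → 38 → 41 → 45 → 50 → 56 → 63 → 66 → 70 → 75 → 81 → 88 → 96 → 100 → 105 → 111 → 118 → 126 → 135 → 140 → 146 → 153 → 161 → 170 → 180

Answer: 180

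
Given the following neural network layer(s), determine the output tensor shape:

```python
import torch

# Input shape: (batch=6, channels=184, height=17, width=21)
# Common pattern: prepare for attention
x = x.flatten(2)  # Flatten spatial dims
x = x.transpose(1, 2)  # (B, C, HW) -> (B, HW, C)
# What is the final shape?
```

Input: (6, 184, 17, 21) -> after flatten(2): (6, 184, 357) -> Output: (6, 357, 184)

Answer: (6, 357, 184)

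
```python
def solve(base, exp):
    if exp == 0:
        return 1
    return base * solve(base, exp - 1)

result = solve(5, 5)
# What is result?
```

solve(5, 5) = 5 * 5 * 5 * 5 * 5 = 3125

Answer: 3125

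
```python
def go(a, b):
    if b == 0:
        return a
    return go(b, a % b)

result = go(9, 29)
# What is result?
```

go(9, 29) -> go(29, 9) -> go(9, 2) -> go(2, 1) -> go(1, 0) -> 1

Answer: 1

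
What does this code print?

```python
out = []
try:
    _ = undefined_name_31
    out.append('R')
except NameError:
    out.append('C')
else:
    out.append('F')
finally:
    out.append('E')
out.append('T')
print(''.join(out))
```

Execution trace: 'C' (except NameError) → 'E' (finally) → 'T' (after the try/except). Output: CET

Answer: CET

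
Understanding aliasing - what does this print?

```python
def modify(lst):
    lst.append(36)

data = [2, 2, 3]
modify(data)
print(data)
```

Key concept: function modifies passed list.
Step by step:
`data = [2, 2, 3]` → data = [2, 2, 3]
`modify(data)` → data = [2, 2, 3, 36]
`print(data)` → prints [2, 2, 3, 36]

Answer: [2, 2, 3, 36]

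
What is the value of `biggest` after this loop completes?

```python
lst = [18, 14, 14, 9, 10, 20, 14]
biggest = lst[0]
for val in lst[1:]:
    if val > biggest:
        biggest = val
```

Maximum of [18, 14, 14, 9, 10, 20, 14]
`biggest` takes the values: 18 → 20

Answer: 20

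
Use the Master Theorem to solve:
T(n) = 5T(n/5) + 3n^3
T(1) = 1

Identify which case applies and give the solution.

a=5, b=5, f(n)=3n^3. log_5(5) = 1. Since c=3 > 1 and the regularity condition holds (5(n/5)^3 = (5/5^3)n^3 with 5/5^3 < 1), Case 3 applies: T(n) = Θ(f(n)) = O(n^3).

Answer: O(n^3) - Case 3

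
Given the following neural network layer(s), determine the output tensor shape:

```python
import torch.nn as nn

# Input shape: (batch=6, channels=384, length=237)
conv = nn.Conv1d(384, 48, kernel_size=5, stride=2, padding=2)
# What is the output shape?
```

Input: (6, 384, 237) -> Output: (6, 48, 119)

Answer: (6, 48, 119)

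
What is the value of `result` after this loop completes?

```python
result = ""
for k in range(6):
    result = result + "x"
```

Repeat 'x' 6 times
`result` takes the values: "" → "x" → "xx" → "xxx" → "xxxx" → "xxxxx" → "xxxxxx"

Answer: "xxxxxx"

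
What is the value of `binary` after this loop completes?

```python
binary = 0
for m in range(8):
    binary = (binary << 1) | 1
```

Build 8 consecutive 1-bits: 0b11111111
`binary` takes the values: 0 → 1 → 3 → 7 → 15 → 31 → 63 → 127 → 255

Answer: 255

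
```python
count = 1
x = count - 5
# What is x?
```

Trace:
`count = 1` → count = 1
`x = count - 5` → x = -4
So x = -4

Answer: -4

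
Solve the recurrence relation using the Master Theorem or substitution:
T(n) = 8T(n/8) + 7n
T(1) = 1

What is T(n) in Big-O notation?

By Master Theorem: a=8, b=8, f(n)=7n. Since log_8(8) = 1 and f(n) = Θ(n^1), Case 2 applies. T(n) = O(n log n).

Answer: O(n log n)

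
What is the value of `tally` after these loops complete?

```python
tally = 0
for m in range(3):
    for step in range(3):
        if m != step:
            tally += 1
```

3² - 3 (exclude diagonal)
`tally` takes the values: 0 → 1 → 2 → 3 → 4 → 5 → 6

Answer: 6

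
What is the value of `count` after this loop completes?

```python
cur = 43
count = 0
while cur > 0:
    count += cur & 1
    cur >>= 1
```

Count set bits in 43 (binary: 0b101011)
`count` takes the values: 0 → 1 → 2 → 3 → 4

Answer: 4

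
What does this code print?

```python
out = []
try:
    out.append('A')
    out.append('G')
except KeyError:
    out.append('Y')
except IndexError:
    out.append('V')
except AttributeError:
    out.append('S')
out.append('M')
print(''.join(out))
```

Execution trace: 'A' (try body) → 'G' (try body, no exception) → 'M' (after the try/except). Output: AGM

Answer: AGM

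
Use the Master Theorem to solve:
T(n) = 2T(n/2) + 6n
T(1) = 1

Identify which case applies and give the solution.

a=2, b=2, f(n)=6n. log_2(2) = 1. Since c=1 = 1, Case 2 applies: T(n) = Θ(n^log_b(a) · log n) = O(n log n).

Answer: O(n log n) - Case 2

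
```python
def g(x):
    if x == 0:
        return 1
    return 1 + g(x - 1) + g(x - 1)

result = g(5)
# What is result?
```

g(x) = 1 + 2·g(x-1), g(0)=1. Closed form: (1+1)·2^5 - 1 = 63.

Answer: 63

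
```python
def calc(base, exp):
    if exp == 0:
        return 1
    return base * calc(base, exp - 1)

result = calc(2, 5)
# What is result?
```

calc(2, 5) = 2 * 2 * 2 * 2 * 2 = 32

Answer: 32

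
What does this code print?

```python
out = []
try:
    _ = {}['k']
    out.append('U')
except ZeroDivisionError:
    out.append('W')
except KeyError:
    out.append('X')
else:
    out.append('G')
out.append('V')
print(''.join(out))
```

Execution trace: 'X' (except KeyError) → 'V' (after the try/except). Output: XV

Answer: XV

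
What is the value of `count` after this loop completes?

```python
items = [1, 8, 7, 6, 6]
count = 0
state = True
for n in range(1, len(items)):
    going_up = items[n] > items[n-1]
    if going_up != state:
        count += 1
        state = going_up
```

Count direction changes in [1, 8, 7, 6, 6]
`count` takes the values: 0 → 1

Answer: 1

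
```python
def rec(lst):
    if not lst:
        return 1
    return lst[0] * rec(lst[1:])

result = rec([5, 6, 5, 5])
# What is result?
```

Product over [5, 6, 5, 5] = 5 * 6 * 5 * 5 = 750

Answer: 750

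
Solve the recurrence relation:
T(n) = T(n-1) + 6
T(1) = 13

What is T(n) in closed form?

Unrolling: T(n) = T(1) + 6·(n-1) = 13 + 6(n-1) = 6n + 7.

Answer: T(n) = 6n + 7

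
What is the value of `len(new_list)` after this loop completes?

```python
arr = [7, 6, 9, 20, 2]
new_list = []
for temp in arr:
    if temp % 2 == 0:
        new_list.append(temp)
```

Count even numbers in [7, 6, 9, 20, 2]
`new_list` takes the values: [] → [6] → [6, 20] → [6, 20, 2]
So `len(new_list)` = 3

Answer: 3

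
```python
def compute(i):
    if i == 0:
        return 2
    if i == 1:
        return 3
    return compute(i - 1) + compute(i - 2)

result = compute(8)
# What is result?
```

Build up from base cases: compute(0)=2, compute(1)=3, compute(2)=5, compute(3)=8, compute(4)=13, compute(5)=21, compute(6)=34, ..., compute(8)=89

Answer: 89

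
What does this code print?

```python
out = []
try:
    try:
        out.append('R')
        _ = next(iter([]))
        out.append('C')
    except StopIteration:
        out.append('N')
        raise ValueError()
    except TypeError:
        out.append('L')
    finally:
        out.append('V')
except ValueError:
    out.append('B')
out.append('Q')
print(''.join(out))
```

Execution trace: 'R' (inner try body) → 'N' (inner except StopIteration) → 'V' (inner finally) → 'B' (outer except ValueError) → 'Q' (after the try/except). Output: RNVBQ

Answer: RNVBQ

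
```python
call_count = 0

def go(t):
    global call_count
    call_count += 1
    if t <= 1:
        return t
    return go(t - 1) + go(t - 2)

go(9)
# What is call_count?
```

Calls(t) = 1 + Calls(t-1) + Calls(t-2); Calls(0)=Calls(1)=1. For t=9 this gives 109.

Answer: 109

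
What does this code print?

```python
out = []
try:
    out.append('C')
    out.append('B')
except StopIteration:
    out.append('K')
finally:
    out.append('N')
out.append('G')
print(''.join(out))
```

Execution trace: 'C' (try body) → 'B' (try body, no exception) → 'N' (finally) → 'G' (after the try/except). Output: CBNG

Answer: CBNG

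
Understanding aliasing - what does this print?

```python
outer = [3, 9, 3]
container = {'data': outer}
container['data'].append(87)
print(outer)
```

Key concept: dict holds reference to list.
Step by step:
`outer = [3, 9, 3]` → outer = [3, 9, 3]
`container = {'data': outer}` → container = {'data': [3, 9, 3]}
`container['data'].append(87)` → outer = [3, 9, 3, 87]; container = {'data': [3, 9, 3, 87]}
`print(outer)` → prints [3, 9, 3, 87]

Answer: [3, 9, 3, 87]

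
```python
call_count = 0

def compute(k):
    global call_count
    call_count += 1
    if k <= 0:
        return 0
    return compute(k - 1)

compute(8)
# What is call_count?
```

Linear recursion stepping by 1: 9 calls from k=8 down to ≤0.

Answer: 9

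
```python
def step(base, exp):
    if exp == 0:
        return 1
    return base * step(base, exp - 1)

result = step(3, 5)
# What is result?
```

step(3, 5) = 3 * 3 * 3 * 3 * 3 = 243

Answer: 243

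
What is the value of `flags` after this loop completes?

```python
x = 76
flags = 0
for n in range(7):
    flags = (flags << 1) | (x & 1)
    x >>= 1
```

Reverse lowest 7 bits of 76
`flags` takes the values: 0 → 1 → 3 → 6 → 12 → 25

Answer: 25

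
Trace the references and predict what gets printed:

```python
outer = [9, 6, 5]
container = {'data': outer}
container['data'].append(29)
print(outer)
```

Key concept: dict holds reference to list.
Step by step:
`outer = [9, 6, 5]` → outer = [9, 6, 5]
`container = {'data': outer}` → container = {'data': [9, 6, 5]}
`container['data'].append(29)` → outer = [9, 6, 5, 29]; container = {'data': [9, 6, 5, 29]}
`print(outer)` → prints [9, 6, 5, 29]

Answer: [9, 6, 5, 29]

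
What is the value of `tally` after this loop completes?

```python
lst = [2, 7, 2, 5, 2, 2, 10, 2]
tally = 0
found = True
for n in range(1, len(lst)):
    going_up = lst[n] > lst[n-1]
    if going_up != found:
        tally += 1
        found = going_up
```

Count direction changes in [2, 7, 2, 5, 2, 2, 10, 2]
`tally` takes the values: 0 → 1 → 2 → 3 → 4 → 5

Answer: 5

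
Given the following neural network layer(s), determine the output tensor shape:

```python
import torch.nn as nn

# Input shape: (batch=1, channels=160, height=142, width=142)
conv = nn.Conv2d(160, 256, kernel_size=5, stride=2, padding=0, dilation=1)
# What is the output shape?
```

Input: (1, 160, 142, 142) -> Output: (1, 256, 69, 69)

Answer: (1, 256, 69, 69)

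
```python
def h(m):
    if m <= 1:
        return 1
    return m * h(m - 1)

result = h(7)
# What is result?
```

h(7) = 7 * 6 * 5 * 4 * 3 * 2 * 1 = 5040

Answer: 5040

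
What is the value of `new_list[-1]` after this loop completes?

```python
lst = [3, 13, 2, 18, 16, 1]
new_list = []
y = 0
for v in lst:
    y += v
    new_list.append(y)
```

Cumulative sum ends at 53
`new_list` takes the values: [] → [3] → [3, 16] → [3, 16, 18] → [3, 16, 18, 36] → [3, 16, 18, 36, 52] → [3, 16, 18, 36, 52, 53]
So `new_list[-1]` = 53

Answer: 53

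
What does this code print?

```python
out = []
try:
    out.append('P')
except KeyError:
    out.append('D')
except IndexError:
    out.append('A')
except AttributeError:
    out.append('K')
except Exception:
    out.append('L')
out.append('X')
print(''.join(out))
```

Execution trace: 'P' (try body, no exception) → 'X' (after the try/except). Output: PX

Answer: PX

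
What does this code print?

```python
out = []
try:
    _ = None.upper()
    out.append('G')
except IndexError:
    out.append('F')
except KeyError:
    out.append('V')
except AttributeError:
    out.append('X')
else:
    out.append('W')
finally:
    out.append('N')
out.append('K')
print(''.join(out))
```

Execution trace: 'X' (except AttributeError) → 'N' (finally) → 'K' (after the try/except). Output: XNK

Answer: XNK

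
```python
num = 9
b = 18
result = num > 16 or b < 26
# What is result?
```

Trace:
`num = 9` → num = 9
`b = 18` → b = 18
`result = num > 16 or b < 26` → result = True
So result = True

Answer: True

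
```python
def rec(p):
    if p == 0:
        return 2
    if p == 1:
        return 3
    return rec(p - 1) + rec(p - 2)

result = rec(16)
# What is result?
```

Build up from base cases: rec(0)=2, rec(1)=3, rec(2)=5, rec(3)=8, rec(4)=13, rec(5)=21, rec(6)=34, ..., rec(16)=4181

Answer: 4181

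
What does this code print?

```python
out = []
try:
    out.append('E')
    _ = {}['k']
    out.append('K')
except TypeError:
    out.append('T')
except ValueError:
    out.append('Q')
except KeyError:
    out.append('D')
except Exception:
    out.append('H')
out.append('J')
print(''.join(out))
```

Execution trace: 'E' (try body) → 'D' (except KeyError) → 'J' (after the try/except). Output: EDJ

Answer: EDJ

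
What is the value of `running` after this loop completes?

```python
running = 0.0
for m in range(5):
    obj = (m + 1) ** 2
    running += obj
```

Sum of squared losses 1² + 2² + ... + 5²
`running` takes the values: 0.0 → 1.0 → 5.0 → 14.0 → 30.0 → 55.0

Answer: 55.0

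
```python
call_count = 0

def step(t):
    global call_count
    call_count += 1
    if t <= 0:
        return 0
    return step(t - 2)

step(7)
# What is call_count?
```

Linear recursion stepping by 2: 5 calls from t=7 down to ≤0.

Answer: 5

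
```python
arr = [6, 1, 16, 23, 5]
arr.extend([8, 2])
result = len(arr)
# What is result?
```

Trace:
`arr = [6, 1, 16, 23, 5]` → arr = [6, 1, 16, 23, 5]
`arr.extend([8, 2])` → arr = [6, 1, 16, 23, 5, 8, 2]
`result = len(arr)` → result = 7
So result = 7

Answer: 7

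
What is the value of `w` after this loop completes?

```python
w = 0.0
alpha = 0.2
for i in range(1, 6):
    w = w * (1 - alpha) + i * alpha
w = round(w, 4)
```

Moving average with lr=0.2
`w` takes the values: 0.0 → 0.2 → 0.56 → 1.048 → 1.6384 → 2.31072 → 2.3107

Answer: 2.3107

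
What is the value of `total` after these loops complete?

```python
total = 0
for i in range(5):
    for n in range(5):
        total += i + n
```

Sum of all i+n for i,n in 5x5
`total` takes the values: 0 → 1 → 3 → 6 → 10 → 11 → 13 → 16 → 20 → 25 → 27 → 30 → 34 → 39 → 45 → 48 → 52 → 57 → 63 → 70 → 74 → 79 → 85 → 92 → 100

Answer: 100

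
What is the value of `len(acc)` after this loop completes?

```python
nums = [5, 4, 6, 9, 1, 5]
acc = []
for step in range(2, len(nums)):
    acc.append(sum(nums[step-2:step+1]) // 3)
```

Number of 3-element averages
`acc` takes the values: [] → [5] → [5, 6] → [5, 6, 5] → [5, 6, 5, 5]
So `len(acc)` = 4

Answer: 4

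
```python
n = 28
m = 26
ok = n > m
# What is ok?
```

Trace:
`n = 28` → n = 28
`m = 26` → m = 26
`ok = n > m` → ok = True
So ok = True

Answer: True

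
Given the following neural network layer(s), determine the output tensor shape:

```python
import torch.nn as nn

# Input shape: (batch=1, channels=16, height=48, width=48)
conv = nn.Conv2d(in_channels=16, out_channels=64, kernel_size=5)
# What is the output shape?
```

Input: (1, 16, 48, 48) -> Output: (1, 64, 44, 44)

Answer: (1, 64, 44, 44)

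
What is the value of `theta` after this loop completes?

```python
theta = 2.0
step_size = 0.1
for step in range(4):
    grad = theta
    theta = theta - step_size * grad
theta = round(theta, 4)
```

Gradient descent: w = 2.0 * (1 - 0.1)^4
`theta` takes the values: 2.0 → 1.8 → 1.62 → 1.458 → 1.3122

Answer: 1.3122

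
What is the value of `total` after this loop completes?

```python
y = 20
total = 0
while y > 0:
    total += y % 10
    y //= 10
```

Sum digits of 20
`total` takes the values: 0 → 2

Answer: 2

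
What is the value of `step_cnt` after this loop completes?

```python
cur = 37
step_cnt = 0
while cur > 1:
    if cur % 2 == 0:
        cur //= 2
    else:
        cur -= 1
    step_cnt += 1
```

Steps to reduce 37 to 1
`step_cnt` takes the values: 0 → 1 → 2 → 3 → 4 → 5 → 6 → 7

Answer: 7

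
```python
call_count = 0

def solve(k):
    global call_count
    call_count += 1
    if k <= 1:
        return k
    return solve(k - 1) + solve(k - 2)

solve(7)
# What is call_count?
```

Calls(k) = 1 + Calls(k-1) + Calls(k-2); Calls(0)=Calls(1)=1. For k=7 this gives 41.

Answer: 41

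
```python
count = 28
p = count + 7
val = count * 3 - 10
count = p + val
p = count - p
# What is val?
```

Trace:
`count = 28` → count = 28
`p = count + 7` → p = 35
`val = count * 3 - 10` → val = 74
`count = p + val` → count = 109
`p = count - p` → p = 74
So val = 74

Answer: 74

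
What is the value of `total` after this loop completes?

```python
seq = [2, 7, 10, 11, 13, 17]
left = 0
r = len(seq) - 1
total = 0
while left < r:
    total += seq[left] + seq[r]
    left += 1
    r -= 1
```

Sum of pairs from ends
`total` takes the values: 0 → 19 → 39 → 60

Answer: 60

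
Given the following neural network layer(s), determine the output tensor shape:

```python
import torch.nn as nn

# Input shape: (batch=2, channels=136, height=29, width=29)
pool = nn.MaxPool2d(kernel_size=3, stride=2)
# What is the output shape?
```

Input: (2, 136, 29, 29) -> Output: (2, 136, 14, 14)

Answer: (2, 136, 14, 14)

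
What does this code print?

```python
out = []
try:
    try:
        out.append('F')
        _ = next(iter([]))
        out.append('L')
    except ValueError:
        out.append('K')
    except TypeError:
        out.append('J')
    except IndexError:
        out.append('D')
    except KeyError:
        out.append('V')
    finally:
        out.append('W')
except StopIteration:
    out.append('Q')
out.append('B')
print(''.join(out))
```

Execution trace: 'F' (try body) → 'W' (finally) → 'Q' (outer except StopIteration) → 'B' (after the try/except). Output: FWQB

Answer: FWQB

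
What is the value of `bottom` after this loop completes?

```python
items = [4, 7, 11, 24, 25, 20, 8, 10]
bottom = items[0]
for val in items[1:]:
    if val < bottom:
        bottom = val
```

Minimum of [4, 7, 11, 24, 25, 20, 8, 10]
`bottom` takes the values: 4

Answer: 4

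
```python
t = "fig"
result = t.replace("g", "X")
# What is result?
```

Trace:
`t = "fig"` → t = 'fig'
`result = t.replace("g", "X")` → result = 'fiX'
So result = 'fiX'

Answer: 'fiX'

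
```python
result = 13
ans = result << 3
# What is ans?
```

Trace:
`result = 13` → result = 13
`ans = result << 3` → ans = 104
So ans = 104

Answer: 104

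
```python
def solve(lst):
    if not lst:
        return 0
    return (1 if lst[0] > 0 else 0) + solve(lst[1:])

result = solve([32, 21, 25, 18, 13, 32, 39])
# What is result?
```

Count of positive elements in [32, 21, 25, 18, 13, 32, 39] = 7

Answer: 7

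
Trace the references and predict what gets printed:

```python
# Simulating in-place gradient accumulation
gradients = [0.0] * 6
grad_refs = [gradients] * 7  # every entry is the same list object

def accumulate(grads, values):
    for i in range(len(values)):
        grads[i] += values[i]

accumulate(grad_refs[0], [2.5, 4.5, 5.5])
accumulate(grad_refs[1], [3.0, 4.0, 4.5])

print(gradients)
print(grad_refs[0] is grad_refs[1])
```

Key concept: gradient accumulation aliasing.
Step by step:
`gradients = [0.0] * 6` → gradients = [0.0, 0.0, 0.0, 0.0, 0.0, 0.0]
`grad_refs = [gradients] * 7` → grad_refs = [[0.0, 0.0, 0.0, 0.0, 0.0, 0.0], [0.0, 0.0, 0.0, 0.0, 0.0, 0.0], [0.0, 0.0, 0.0, 0.0, 0.0, 0.0], [0.0, 0.0, 0.0, 0.0, 0.0, 0.0], [0.0, 0.0, 0.0, 0.0, 0.0, 0.0], [0.0, 0.0, 0.0, 0.0, 0.0, 0.0], [0.0, 0.0, 0.0, 0.0, 0.0, 0.0]]
`accumulate(grad_refs[0], [2.5, 4.5, 5.5])` → gradients = [2.5, 4.5, 5.5, 0.0, 0.0, 0.0]; grad_refs = [[2.5, 4.5, 5.5, 0.0, 0.0, 0.0], [2.5, 4.5, 5.5, 0.0, 0.0, 0.0], [2.5, 4.5, 5.5, 0.0, 0.0, 0.0], [2.5, 4.5, 5.5, 0.0, 0.0, 0.0], [2.5, 4.5, 5.5, 0.0, 0.0, 0.0], [2.5, 4.5, 5.5, 0.0, 0.0, 0.0], [2.5, 4.5, 5.5, 0.0, 0.0, 0.0]]
`accumulate(grad_refs[1], [3.0, 4.0, 4.5])` → gradients = [5.5, 8.5, 10.0, 0.0, 0.0, 0.0]; grad_refs = [[5.5, 8.5, 10.0, 0.0, 0.0, 0.0], [5.5, 8.5, 10.0, 0.0, 0.0, 0.0], [5.5, 8.5, 10.0, 0.0, 0.0, 0.0], [5.5, 8.5, 10.0, 0.0, 0.0, 0.0], [5.5, 8.5, 10.0, 0.0, 0.0, 0.0], [5.5, 8.5, 10.0, 0.0, 0.0, 0.0], [5.5, 8.5, 10.0, 0.0, 0.0, 0.0]]
`print(gradients)` → prints [5.5, 8.5, 10.0, 0.0, 0.0, 0.0]
`print(grad_refs[0] is grad_refs[1])` → prints True

Answer:
[5.5, 8.5, 10.0, 0.0, 0.0, 0.0]
True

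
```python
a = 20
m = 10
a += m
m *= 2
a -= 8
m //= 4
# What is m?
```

Trace:
`a = 20` → a = 20
`m = 10` → m = 10
`a += m` → a = 30
`m *= 2` → m = 20
`a -= 8` → a = 22
`m //= 4` → m = 5
So m = 5

Answer: 5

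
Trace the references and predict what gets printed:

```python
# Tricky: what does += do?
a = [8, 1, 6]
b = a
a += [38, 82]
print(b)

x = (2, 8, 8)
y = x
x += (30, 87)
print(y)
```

Key concept: += behavior differs for mutable vs immutable.
Step by step:
`a = [8, 1, 6]` → a = [8, 1, 6]
`b = a` → b = [8, 1, 6] (same object as a)
`a += [38, 82]` → a = [8, 1, 6, 38, 82] (same object as b); b = [8, 1, 6, 38, 82] (same object as a)
`print(b)` → prints [8, 1, 6, 38, 82]
`x = (2, 8, 8)` → x = (2, 8, 8)
`y = x` → y = (2, 8, 8)
`x += (30, 87)` → x = (2, 8, 8, 30, 87)
`print(y)` → prints (2, 8, 8)

Answer:
[8, 1, 6, 38, 82]
(2, 8, 8)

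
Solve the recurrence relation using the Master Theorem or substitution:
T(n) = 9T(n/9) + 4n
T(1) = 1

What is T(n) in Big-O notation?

By Master Theorem: a=9, b=9, f(n)=4n. Since log_9(9) = 1 and f(n) = Θ(n^1), Case 2 applies. T(n) = O(n log n).

Answer: O(n log n)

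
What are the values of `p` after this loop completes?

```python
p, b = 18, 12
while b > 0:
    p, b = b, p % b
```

GCD of 18 and 12
`p` takes the values: 18 → 12 → 6

Answer: 6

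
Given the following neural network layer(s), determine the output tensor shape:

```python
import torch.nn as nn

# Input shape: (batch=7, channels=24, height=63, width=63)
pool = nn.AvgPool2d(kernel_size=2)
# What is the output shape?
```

Input: (7, 24, 63, 63) -> Output: (7, 24, 31, 31)

Answer: (7, 24, 31, 31)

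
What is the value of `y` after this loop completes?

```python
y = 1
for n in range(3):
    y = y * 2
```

Multiply by 2, 3 times: 1 * 2^3 = 8
`y` takes the values: 1 → 2 → 4 → 8

Answer: 8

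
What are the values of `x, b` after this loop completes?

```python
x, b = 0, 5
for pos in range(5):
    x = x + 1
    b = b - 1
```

x goes 0→5, b goes 5→0
`x, b` takes the values: (0, 5) → (1, 5) → (1, 4) → (2, 4) → (2, 3) → (3, 3) → (3, 2) → (4, 2) → (4, 1) → (5, 1) → (5, 0)

Answer: 5, 0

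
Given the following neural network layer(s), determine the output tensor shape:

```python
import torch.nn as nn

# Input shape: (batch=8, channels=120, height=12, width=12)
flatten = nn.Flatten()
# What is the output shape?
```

Input: (8, 120, 12, 12) -> Output: (8, 17280)

Answer: (8, 17280)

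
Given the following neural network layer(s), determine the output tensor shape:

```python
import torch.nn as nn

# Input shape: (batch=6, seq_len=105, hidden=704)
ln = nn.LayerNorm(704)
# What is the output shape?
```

Input: (6, 105, 704) -> Output: (6, 105, 704)

Answer: (6, 105, 704)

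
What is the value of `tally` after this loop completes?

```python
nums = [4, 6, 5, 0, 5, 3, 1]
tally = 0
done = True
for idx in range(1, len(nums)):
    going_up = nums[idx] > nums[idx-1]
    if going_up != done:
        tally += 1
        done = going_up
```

Count direction changes in [4, 6, 5, 0, 5, 3, 1]
`tally` takes the values: 0 → 1 → 2 → 3

Answer: 3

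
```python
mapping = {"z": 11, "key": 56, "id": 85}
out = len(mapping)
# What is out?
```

Trace:
`mapping = {"z": 11, "key": 56, "id": 85}` → mapping = {'z': 11, 'key': 56, 'id': 85}
`out = len(mapping)` → out = 3
So out = 3

Answer: 3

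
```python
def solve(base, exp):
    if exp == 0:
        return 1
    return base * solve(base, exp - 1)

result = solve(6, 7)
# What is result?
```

solve(6, 7) = 6 * 6 * 6 * 6 * 6 * 6 * 6 = 279936

Answer: 279936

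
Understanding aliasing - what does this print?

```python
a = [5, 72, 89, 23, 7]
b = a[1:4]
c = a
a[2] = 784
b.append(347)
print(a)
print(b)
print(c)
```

Key concept: slice vs alias.
Step by step:
`a = [5, 72, 89, 23, 7]` → a = [5, 72, 89, 23, 7]
`b = a[1:4]` → b = [72, 89, 23]
`c = a` → c = [5, 72, 89, 23, 7] (same object as a)
`a[2] = 784` → a = [5, 72, 784, 23, 7] (same object as c); c = [5, 72, 784, 23, 7] (same object as a)
`b.append(347)` → b = [72, 89, 23, 347]
`print(a)` → prints [5, 72, 784, 23, 7]
`print(b)` → prints [72, 89, 23, 347]
`print(c)` → prints [5, 72, 784, 23, 7]

Answer:
[5, 72, 784, 23, 7]
[72, 89, 23, 347]
[5, 72, 784, 23, 7]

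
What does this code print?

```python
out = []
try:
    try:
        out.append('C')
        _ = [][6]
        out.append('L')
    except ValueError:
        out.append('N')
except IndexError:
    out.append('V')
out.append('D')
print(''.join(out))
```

Execution trace: 'C' (try body) → 'V' (outer except IndexError) → 'D' (after the try/except). Output: CVD

Answer: CVD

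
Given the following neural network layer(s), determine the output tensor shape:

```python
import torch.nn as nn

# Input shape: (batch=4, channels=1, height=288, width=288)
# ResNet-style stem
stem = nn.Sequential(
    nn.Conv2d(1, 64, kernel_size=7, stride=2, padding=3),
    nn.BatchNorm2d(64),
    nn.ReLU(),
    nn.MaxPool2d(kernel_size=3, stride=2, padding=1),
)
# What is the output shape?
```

Input: (4, 1, 288, 288) -> after Conv2d 7x7 stride=2: (4, 64, 144, 144) -> Output: (4, 64, 72, 72)

Answer: (4, 64, 72, 72)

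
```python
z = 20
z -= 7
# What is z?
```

Trace:
`z = 20` → z = 20
`z -= 7` → z = 13
So z = 13

Answer: 13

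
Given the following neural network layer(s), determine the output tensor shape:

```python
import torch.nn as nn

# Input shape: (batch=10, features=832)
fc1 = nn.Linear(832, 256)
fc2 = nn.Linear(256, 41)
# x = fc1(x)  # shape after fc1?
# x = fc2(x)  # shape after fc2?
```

Input: (10, 832) -> after fc1: (10, 256) -> Output: (10, 41)

Answer: (10, 41)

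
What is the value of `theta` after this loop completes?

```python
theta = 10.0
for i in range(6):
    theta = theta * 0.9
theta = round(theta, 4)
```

Exponential decay: 10.0 * 0.9^6
`theta` takes the values: 10.0 → 9.0 → 8.1 → 7.29 → 6.561 → 5.9049 → 5.31441 → 5.3144

Answer: 5.3144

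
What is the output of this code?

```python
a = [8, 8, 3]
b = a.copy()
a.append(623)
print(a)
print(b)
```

Key concept: list.copy() creates independent copy.
Step by step:
`a = [8, 8, 3]` → a = [8, 8, 3]
`b = a.copy()` → b = [8, 8, 3]
`a.append(623)` → a = [8, 8, 3, 623]
`print(a)` → prints [8, 8, 3, 623]
`print(b)` → prints [8, 8, 3]

Answer:
[8, 8, 3, 623]
[8, 8, 3]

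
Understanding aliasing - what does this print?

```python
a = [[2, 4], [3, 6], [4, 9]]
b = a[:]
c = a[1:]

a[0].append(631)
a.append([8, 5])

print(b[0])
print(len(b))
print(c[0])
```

Key concept: slice with nested mutation.
Step by step:
`a = [[2, 4], [3, 6], [4, 9]]` → a = [[2, 4], [3, 6], [4, 9]]
`b = a[:]` → b = [[2, 4], [3, 6], [4, 9]]
`c = a[1:]` → c = [[3, 6], [4, 9]]
`a[0].append(631)` → a = [[2, 4, 631], [3, 6], [4, 9]]; b = [[2, 4, 631], [3, 6], [4, 9]]
`a.append([8, 5])` → a = [[2, 4, 631], [3, 6], [4, 9], [8, 5]]
`print(b[0])` → prints [2, 4, 631]
`print(len(b))` → prints 3
`print(c[0])` → prints [3, 6]

Answer:
[2, 4, 631]
3
[3, 6]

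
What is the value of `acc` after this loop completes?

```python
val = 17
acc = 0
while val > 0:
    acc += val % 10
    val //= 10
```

Sum digits of 17
`acc` takes the values: 0 → 7 → 8

Answer: 8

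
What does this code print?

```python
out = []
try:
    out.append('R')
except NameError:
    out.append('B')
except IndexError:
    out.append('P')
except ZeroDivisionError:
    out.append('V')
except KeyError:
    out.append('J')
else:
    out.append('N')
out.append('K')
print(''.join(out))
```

Execution trace: 'R' (try body, no exception) → 'N' (else) → 'K' (after the try/except). Output: RNK

Answer: RNK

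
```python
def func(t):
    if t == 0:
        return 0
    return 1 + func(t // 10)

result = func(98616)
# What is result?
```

Count of digits of 98616: 5

Answer: 5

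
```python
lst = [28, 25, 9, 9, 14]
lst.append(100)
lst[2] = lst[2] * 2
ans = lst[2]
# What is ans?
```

Trace:
`lst = [28, 25, 9, 9, 14]` → lst = [28, 25, 9, 9, 14]
`lst.append(100)` → lst = [28, 25, 9, 9, 14, 100]
`lst[2] = lst[2] * 2` → lst = [28, 25, 18, 9, 14, 100]
`ans = lst[2]` → ans = 18
So ans = 18

Answer: 18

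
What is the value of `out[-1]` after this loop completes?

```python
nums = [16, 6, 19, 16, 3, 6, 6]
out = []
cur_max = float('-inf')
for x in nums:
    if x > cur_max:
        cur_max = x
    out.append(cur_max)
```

Running max ends at 19
`out` takes the values: [] → [16] → [16, 16] → [16, 16, 19] → [16, 16, 19, 19] → [16, 16, 19, 19, 19] → [16, 16, 19, 19, 19, 19] → [16, 16, 19, 19, 19, 19, 19]
So `out[-1]` = 19

Answer: 19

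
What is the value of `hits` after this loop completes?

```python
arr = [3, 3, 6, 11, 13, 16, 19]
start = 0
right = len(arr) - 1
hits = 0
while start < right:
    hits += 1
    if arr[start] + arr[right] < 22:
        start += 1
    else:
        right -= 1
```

Steps to find pair summing to 22
`hits` takes the values: 0 → 1 → 2 → 3 → 4 → 5 → 6

Answer: 6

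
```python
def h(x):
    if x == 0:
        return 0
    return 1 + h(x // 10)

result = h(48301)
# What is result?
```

Count of digits of 48301: 5

Answer: 5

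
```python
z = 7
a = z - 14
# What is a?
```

Trace:
`z = 7` → z = 7
`a = z - 14` → a = -7
So a = -7

Answer: -7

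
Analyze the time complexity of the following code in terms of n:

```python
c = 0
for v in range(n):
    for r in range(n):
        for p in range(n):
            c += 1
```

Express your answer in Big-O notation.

Each loop level contributes: n × n × n. Multiplying the contributions gives O(n^3).

Answer: O(n^3)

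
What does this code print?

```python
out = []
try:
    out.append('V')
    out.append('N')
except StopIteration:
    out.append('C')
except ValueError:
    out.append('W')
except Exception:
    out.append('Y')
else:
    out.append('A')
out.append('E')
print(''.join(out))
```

Execution trace: 'V' (try body) → 'N' (try body, no exception) → 'A' (else) → 'E' (after the try/except). Output: VNAE

Answer: VNAE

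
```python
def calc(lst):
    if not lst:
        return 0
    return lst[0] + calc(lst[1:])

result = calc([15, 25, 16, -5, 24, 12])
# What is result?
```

15 + 25 + 16 + (-5) + 24 + 12 + 0 = 87

Answer: 87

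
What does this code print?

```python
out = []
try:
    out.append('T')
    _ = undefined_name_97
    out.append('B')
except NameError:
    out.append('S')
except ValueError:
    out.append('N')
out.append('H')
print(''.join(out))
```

Execution trace: 'T' (try body) → 'S' (except NameError) → 'H' (after the try/except). Output: TSH

Answer: TSH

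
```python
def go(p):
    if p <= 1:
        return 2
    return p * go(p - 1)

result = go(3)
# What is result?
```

go(3) = 3 * 2 * 2 = 12

Answer: 12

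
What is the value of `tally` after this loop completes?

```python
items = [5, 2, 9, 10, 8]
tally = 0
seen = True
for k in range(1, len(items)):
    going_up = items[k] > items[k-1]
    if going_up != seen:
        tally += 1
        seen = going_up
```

Count direction changes in [5, 2, 9, 10, 8]
`tally` takes the values: 0 → 1 → 2 → 3

Answer: 3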